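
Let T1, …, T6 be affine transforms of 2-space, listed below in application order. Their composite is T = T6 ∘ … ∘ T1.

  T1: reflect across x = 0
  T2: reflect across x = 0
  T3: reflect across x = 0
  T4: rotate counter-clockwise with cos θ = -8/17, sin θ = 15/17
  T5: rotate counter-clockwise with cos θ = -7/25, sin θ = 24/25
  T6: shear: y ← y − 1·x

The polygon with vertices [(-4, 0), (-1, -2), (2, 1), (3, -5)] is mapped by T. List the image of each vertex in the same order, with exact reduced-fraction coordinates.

image vertices: (-1216/425, 28/425), (-898/425, 1209/425), (181/85, -123/85), (-573/425, 2984/425)

T1 reflect across x = 0: (-4, 0) → (4, 0); (-1, -2) → (1, -2); (2, 1) → (-2, 1); (3, -5) → (-3, -5)
T2 reflect across x = 0: (4, 0) → (-4, 0); (1, -2) → (-1, -2); (-2, 1) → (2, 1); (-3, -5) → (3, -5)
T3 reflect across x = 0: (-4, 0) → (4, 0); (-1, -2) → (1, -2); (2, 1) → (-2, 1); (3, -5) → (-3, -5)
T4 rotate counter-clockwise with cos θ = -8/17, sin θ = 15/17: (4, 0) → (-32/17, 60/17); (1, -2) → (22/17, 31/17); (-2, 1) → (1/17, -38/17); (-3, -5) → (99/17, -5/17)
T5 rotate counter-clockwise with cos θ = -7/25, sin θ = 24/25: (-32/17, 60/17) → (-1216/425, -1188/425); (22/17, 31/17) → (-898/425, 311/425); (1/17, -38/17) → (181/85, 58/85); (99/17, -5/17) → (-573/425, 2411/425)
T6 shear: y ← y − 1·x: (-1216/425, -1188/425) → (-1216/425, 28/425); (-898/425, 311/425) → (-898/425, 1209/425); (181/85, 58/85) → (181/85, -123/85); (-573/425, 2411/425) → (-573/425, 2984/425)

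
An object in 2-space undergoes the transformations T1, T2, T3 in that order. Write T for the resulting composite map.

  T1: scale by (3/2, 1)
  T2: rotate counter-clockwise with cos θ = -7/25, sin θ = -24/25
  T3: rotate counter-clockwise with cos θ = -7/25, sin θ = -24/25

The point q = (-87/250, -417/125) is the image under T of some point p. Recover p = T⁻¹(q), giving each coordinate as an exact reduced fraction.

p = (-1, 3)

T1 = [3/2 0 0; 0 1 0; 0 0 1]
T2·T1 = [-21/50 24/25 0; -36/25 -7/25 0; 0 0 1]
T3·…·T1 = [-1581/1250 -336/625 0; 504/625 -527/625 0; 0 0 1]
det M = 3/2; M⁻¹ = [-1054/1875 224/625 0; -336/625 -527/625 0; 0 0 1]
M⁻¹ · (-87/250, -417/125)ᵀ = (-1, 3)ᵀ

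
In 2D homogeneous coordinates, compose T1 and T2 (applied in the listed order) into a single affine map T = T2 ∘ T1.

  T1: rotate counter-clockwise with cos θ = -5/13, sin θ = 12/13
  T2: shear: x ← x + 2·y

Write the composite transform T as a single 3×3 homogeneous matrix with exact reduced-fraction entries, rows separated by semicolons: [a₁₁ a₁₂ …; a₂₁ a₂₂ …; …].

T1 = [-5/13 -12/13 0; 12/13 -5/13 0; 0 0 1]
T2·T1 = [19/13 -22/13 0; 12/13 -5/13 0; 0 0 1]

T = [19/13 -22/13 0; 12/13 -5/13 0; 0 0 1]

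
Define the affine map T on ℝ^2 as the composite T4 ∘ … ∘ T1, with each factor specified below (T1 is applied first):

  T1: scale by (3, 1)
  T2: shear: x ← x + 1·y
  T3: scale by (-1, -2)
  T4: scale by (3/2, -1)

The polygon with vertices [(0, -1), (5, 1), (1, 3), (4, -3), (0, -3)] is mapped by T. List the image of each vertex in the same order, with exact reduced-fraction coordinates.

image vertices: (3/2, -2), (-24, 2), (-9, 6), (-27/2, -6), (9/2, -6)

T1 scale by (3, 1): (0, -1) → (0, -1); (5, 1) → (15, 1); (1, 3) → (3, 3); (4, -3) → (12, -3); (0, -3) → (0, -3)
T2 shear: x ← x + 1·y: (0, -1) → (-1, -1); (15, 1) → (16, 1); (3, 3) → (6, 3); (12, -3) → (9, -3); (0, -3) → (-3, -3)
T3 scale by (-1, -2): (-1, -1) → (1, 2); (16, 1) → (-16, -2); (6, 3) → (-6, -6); (9, -3) → (-9, 6); (-3, -3) → (3, 6)
T4 scale by (3/2, -1): (1, 2) → (3/2, -2); (-16, -2) → (-24, 2); (-6, -6) → (-9, 6); (-9, 6) → (-27/2, -6); (3, 6) → (9/2, -6)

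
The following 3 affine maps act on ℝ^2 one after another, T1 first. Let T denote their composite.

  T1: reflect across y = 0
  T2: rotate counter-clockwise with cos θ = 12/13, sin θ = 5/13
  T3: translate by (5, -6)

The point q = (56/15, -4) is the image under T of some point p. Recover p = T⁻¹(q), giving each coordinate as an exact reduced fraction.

p = (-2/5, -7/3)

T1 = [1 0 0; 0 -1 0; 0 0 1]
T2·T1 = [12/13 5/13 0; 5/13 -12/13 0; 0 0 1]
T3·…·T1 = [12/13 5/13 5; 5/13 -12/13 -6; 0 0 1]
det M = -1; M⁻¹ = [12/13 5/13 -30/13; 5/13 -12/13 -97/13; 0 0 1]
M⁻¹ · (56/15, -4)ᵀ = (-2/5, -7/3)ᵀ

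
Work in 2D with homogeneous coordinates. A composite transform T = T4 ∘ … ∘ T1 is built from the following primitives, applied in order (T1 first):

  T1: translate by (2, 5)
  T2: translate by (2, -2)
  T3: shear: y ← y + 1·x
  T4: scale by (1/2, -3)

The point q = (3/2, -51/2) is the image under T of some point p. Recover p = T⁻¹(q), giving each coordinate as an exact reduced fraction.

T1 = [1 0 2; 0 1 5; 0 0 1]
T2·T1 = [1 0 4; 0 1 3; 0 0 1]
T3·…·T1 = [1 0 4; 1 1 7; 0 0 1]
T4·…·T1 = [1/2 0 2; -3 -3 -21; 0 0 1]
det M = -3/2; M⁻¹ = [2 0 -4; -2 -1/3 -3; 0 0 1]
M⁻¹ · (3/2, -51/2)ᵀ = (-1, 5/2)ᵀ

p = (-1, 5/2)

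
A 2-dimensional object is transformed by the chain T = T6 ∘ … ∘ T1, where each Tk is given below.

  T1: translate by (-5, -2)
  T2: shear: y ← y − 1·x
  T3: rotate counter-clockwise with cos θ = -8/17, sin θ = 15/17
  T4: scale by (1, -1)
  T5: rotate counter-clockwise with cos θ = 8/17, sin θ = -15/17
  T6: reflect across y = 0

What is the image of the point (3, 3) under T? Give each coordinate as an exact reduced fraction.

T1 translate by (-5, -2): (3, 3) → (-2, 1)
T2 shear: y ← y − 1·x: (-2, 1) → (-2, 3)
T3 rotate counter-clockwise with cos θ = -8/17, sin θ = 15/17: (-2, 3) → (-29/17, -54/17)
T4 scale by (1, -1): (-29/17, -54/17) → (-29/17, 54/17)
T5 rotate counter-clockwise with cos θ = 8/17, sin θ = -15/17: (-29/17, 54/17) → (2, 3)
T6 reflect across y = 0: (2, 3) → (2, -3)

T(p) = (2, -3)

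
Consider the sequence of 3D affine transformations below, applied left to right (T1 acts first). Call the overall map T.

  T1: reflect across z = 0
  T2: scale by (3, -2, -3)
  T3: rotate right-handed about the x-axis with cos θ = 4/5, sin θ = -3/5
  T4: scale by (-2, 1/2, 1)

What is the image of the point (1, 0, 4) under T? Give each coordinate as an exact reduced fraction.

T1 reflect across z = 0: (1, 0, 4) → (1, 0, -4)
T2 scale by (3, -2, -3): (1, 0, -4) → (3, 0, 12)
T3 rotate right-handed about the x-axis with cos θ = 4/5, sin θ = -3/5: (3, 0, 12) → (3, 36/5, 48/5)
T4 scale by (-2, 1/2, 1): (3, 36/5, 48/5) → (-6, 18/5, 48/5)

T(p) = (-6, 18/5, 48/5)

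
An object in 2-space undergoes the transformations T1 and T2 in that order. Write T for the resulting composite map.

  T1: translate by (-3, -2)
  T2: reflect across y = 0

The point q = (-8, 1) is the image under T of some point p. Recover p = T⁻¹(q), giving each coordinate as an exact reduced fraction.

p = (-5, 1)

T1 = [1 0 -3; 0 1 -2; 0 0 1]
T2·T1 = [1 0 -3; 0 -1 2; 0 0 1]
det M = -1; M⁻¹ = [1 0 3; 0 -1 2; 0 0 1]
M⁻¹ · (-8, 1)ᵀ = (-5, 1)ᵀ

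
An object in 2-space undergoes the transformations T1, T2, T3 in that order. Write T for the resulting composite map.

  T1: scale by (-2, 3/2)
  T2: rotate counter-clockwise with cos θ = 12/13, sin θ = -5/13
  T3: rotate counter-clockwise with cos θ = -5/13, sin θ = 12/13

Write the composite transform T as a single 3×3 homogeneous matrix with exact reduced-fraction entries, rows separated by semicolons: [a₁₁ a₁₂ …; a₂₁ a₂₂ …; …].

T = [0 -3/2 0; -2 0 0; 0 0 1]

T1 = [-2 0 0; 0 3/2 0; 0 0 1]
T2·T1 = [-24/13 15/26 0; 10/13 18/13 0; 0 0 1]
T3·…·T1 = [0 -3/2 0; -2 0 0; 0 0 1]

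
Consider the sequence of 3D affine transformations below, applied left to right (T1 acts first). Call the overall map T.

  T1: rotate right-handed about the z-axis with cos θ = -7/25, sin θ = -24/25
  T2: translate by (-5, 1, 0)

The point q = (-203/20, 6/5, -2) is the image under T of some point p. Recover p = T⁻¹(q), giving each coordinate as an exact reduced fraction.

p = (5/4, -5, -2)

T1 = [-7/25 24/25 0 0; -24/25 -7/25 0 0; 0 0 1 0; 0 0 0 1]
T2·T1 = [-7/25 24/25 0 -5; -24/25 -7/25 0 1; 0 0 1 0; 0 0 0 1]
det M = 1; M⁻¹ = [-7/25 -24/25 0 -11/25; 24/25 -7/25 0 127/25; 0 0 1 0; 0 0 0 1]
M⁻¹ · (-203/20, 6/5, -2)ᵀ = (5/4, -5, -2)ᵀ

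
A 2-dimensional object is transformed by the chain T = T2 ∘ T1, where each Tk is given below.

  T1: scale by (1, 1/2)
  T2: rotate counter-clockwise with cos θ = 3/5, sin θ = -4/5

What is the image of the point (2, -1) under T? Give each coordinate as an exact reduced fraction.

T(p) = (4/5, -19/10)

T1 scale by (1, 1/2): (2, -1) → (2, -1/2)
T2 rotate counter-clockwise with cos θ = 3/5, sin θ = -4/5: (2, -1/2) → (4/5, -19/10)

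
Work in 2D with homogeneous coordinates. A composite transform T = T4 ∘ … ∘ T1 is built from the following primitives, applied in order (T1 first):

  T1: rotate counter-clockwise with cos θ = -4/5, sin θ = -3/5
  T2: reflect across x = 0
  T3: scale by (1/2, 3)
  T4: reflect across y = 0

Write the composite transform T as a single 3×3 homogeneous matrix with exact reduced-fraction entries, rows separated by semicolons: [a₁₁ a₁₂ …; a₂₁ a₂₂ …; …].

T = [2/5 -3/10 0; 9/5 12/5 0; 0 0 1]

T1 = [-4/5 3/5 0; -3/5 -4/5 0; 0 0 1]
T2·T1 = [4/5 -3/5 0; -3/5 -4/5 0; 0 0 1]
T3·…·T1 = [2/5 -3/10 0; -9/5 -12/5 0; 0 0 1]
T4·…·T1 = [2/5 -3/10 0; 9/5 12/5 0; 0 0 1]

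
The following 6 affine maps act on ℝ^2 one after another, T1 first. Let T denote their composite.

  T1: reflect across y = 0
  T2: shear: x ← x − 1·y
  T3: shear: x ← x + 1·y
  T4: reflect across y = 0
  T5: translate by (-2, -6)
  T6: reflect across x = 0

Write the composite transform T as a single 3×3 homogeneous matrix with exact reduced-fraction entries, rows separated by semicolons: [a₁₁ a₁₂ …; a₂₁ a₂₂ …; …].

T = [-1 0 2; 0 1 -6; 0 0 1]

T1 = [1 0 0; 0 -1 0; 0 0 1]
T2·T1 = [1 1 0; 0 -1 0; 0 0 1]
T3·…·T1 = [1 0 0; 0 -1 0; 0 0 1]
T4·…·T1 = [1 0 0; 0 1 0; 0 0 1]
T5·…·T1 = [1 0 -2; 0 1 -6; 0 0 1]
T6·…·T1 = [-1 0 2; 0 1 -6; 0 0 1]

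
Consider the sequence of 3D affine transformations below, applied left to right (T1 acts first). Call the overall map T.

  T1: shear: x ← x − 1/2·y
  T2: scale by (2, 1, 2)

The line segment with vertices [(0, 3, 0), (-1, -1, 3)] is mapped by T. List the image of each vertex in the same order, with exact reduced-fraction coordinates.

image vertices: (-3, 3, 0), (-1, -1, 6)

T1 shear: x ← x − 1/2·y: (0, 3, 0) → (-3/2, 3, 0); (-1, -1, 3) → (-1/2, -1, 3)
T2 scale by (2, 1, 2): (-3/2, 3, 0) → (-3, 3, 0); (-1/2, -1, 3) → (-1, -1, 6)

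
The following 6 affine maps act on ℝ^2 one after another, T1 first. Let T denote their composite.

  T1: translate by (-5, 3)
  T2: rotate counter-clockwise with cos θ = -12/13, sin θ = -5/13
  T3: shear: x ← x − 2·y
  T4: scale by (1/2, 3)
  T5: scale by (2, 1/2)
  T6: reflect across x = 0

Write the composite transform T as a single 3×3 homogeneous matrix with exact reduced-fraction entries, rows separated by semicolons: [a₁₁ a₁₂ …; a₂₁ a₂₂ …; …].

T = [2/13 -29/13 -97/13; -15/26 -18/13 -33/26; 0 0 1]

T1 = [1 0 -5; 0 1 3; 0 0 1]
T2·T1 = [-12/13 5/13 75/13; -5/13 -12/13 -11/13; 0 0 1]
T3·…·T1 = [-2/13 29/13 97/13; -5/13 -12/13 -11/13; 0 0 1]
T4·…·T1 = [-1/13 29/26 97/26; -15/13 -36/13 -33/13; 0 0 1]
T5·…·T1 = [-2/13 29/13 97/13; -15/26 -18/13 -33/26; 0 0 1]
T6·…·T1 = [2/13 -29/13 -97/13; -15/26 -18/13 -33/26; 0 0 1]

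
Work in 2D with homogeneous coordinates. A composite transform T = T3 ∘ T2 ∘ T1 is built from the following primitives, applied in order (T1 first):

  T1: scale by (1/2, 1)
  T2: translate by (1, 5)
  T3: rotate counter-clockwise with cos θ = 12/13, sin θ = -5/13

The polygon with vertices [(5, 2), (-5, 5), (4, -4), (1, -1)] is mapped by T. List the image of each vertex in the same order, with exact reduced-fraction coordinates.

T1 scale by (1/2, 1): (5, 2) → (5/2, 2); (-5, 5) → (-5/2, 5); (4, -4) → (2, -4); (1, -1) → (1/2, -1)
T2 translate by (1, 5): (5/2, 2) → (7/2, 7); (-5/2, 5) → (-3/2, 10); (2, -4) → (3, 1); (1/2, -1) → (3/2, 4)
T3 rotate counter-clockwise with cos θ = 12/13, sin θ = -5/13: (7/2, 7) → (77/13, 133/26); (-3/2, 10) → (32/13, 255/26); (3, 1) → (41/13, -3/13); (3/2, 4) → (38/13, 81/26)

image vertices: (77/13, 133/26), (32/13, 255/26), (41/13, -3/13), (38/13, 81/26)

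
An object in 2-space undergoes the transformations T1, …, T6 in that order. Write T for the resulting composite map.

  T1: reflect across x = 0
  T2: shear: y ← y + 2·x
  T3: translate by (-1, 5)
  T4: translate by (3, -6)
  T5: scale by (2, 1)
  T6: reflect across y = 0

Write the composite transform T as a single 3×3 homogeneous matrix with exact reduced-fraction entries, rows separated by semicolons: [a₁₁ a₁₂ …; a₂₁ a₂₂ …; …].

T1 = [-1 0 0; 0 1 0; 0 0 1]
T2·T1 = [-1 0 0; -2 1 0; 0 0 1]
T3·…·T1 = [-1 0 -1; -2 1 5; 0 0 1]
T4·…·T1 = [-1 0 2; -2 1 -1; 0 0 1]
T5·…·T1 = [-2 0 4; -2 1 -1; 0 0 1]
T6·…·T1 = [-2 0 4; 2 -1 1; 0 0 1]

T = [-2 0 4; 2 -1 1; 0 0 1]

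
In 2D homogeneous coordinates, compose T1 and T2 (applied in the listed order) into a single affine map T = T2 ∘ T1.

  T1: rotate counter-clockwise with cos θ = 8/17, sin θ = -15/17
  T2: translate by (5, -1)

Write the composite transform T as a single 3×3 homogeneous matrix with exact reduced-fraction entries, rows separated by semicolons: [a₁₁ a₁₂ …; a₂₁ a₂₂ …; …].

T = [8/17 15/17 5; -15/17 8/17 -1; 0 0 1]

T1 = [8/17 15/17 0; -15/17 8/17 0; 0 0 1]
T2·T1 = [8/17 15/17 5; -15/17 8/17 -1; 0 0 1]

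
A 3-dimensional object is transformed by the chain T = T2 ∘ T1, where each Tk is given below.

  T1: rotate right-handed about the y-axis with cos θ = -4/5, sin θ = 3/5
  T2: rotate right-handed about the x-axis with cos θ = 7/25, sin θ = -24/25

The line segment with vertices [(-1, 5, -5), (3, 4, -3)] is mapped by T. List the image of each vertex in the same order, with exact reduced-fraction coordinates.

T1 rotate right-handed about the y-axis with cos θ = -4/5, sin θ = 3/5: (-1, 5, -5) → (-11/5, 5, 23/5); (3, 4, -3) → (-21/5, 4, 3/5)
T2 rotate right-handed about the x-axis with cos θ = 7/25, sin θ = -24/25: (-11/5, 5, 23/5) → (-11/5, 727/125, -439/125); (-21/5, 4, 3/5) → (-21/5, 212/125, -459/125)

image vertices: (-11/5, 727/125, -439/125), (-21/5, 212/125, -459/125)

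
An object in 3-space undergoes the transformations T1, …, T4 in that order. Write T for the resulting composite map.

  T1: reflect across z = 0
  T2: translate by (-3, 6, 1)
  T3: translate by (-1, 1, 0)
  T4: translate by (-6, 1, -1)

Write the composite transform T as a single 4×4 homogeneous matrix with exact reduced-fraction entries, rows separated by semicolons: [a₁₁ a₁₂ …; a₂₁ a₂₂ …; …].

T = [1 0 0 -10; 0 1 0 8; 0 0 -1 0; 0 0 0 1]

T1 = [1 0 0 0; 0 1 0 0; 0 0 -1 0; 0 0 0 1]
T2·T1 = [1 0 0 -3; 0 1 0 6; 0 0 -1 1; 0 0 0 1]
T3·…·T1 = [1 0 0 -4; 0 1 0 7; 0 0 -1 1; 0 0 0 1]
T4·…·T1 = [1 0 0 -10; 0 1 0 8; 0 0 -1 0; 0 0 0 1]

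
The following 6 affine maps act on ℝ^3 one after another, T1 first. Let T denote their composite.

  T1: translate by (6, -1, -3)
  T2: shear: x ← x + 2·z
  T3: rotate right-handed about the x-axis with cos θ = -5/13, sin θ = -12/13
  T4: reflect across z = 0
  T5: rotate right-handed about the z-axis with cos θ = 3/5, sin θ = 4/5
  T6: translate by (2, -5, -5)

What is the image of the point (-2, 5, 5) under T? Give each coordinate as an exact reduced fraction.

T(p) = (426/65, 103/65, -7/13)

T1 translate by (6, -1, -3): (-2, 5, 5) → (4, 4, 2)
T2 shear: x ← x + 2·z: (4, 4, 2) → (8, 4, 2)
T3 rotate right-handed about the x-axis with cos θ = -5/13, sin θ = -12/13: (8, 4, 2) → (8, 4/13, -58/13)
T4 reflect across z = 0: (8, 4/13, -58/13) → (8, 4/13, 58/13)
T5 rotate right-handed about the z-axis with cos θ = 3/5, sin θ = 4/5: (8, 4/13, 58/13) → (296/65, 428/65, 58/13)
T6 translate by (2, -5, -5): (296/65, 428/65, 58/13) → (426/65, 103/65, -7/13)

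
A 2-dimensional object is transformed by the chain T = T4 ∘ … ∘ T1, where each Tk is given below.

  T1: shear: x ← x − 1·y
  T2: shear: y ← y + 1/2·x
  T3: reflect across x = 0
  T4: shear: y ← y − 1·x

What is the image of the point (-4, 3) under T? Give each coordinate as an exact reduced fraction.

T(p) = (7, -15/2)

T1 shear: x ← x − 1·y: (-4, 3) → (-7, 3)
T2 shear: y ← y + 1/2·x: (-7, 3) → (-7, -1/2)
T3 reflect across x = 0: (-7, -1/2) → (7, -1/2)
T4 shear: y ← y − 1·x: (7, -1/2) → (7, -15/2)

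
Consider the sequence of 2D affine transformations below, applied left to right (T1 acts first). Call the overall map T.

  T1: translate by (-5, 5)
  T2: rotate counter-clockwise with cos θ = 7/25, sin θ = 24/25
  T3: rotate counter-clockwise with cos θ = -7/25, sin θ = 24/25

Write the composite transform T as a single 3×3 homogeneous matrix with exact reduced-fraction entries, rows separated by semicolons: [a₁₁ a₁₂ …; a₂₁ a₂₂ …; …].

T1 = [1 0 -5; 0 1 5; 0 0 1]
T2·T1 = [7/25 -24/25 -31/5; 24/25 7/25 -17/5; 0 0 1]
T3·…·T1 = [-1 0 5; 0 -1 -5; 0 0 1]

T = [-1 0 5; 0 -1 -5; 0 0 1]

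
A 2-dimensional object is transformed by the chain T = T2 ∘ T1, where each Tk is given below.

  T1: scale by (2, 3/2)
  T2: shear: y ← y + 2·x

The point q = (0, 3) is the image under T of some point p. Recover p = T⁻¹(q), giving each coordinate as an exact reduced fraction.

T1 = [2 0 0; 0 3/2 0; 0 0 1]
T2·T1 = [2 0 0; 4 3/2 0; 0 0 1]
det M = 3; M⁻¹ = [1/2 0 0; -4/3 2/3 0; 0 0 1]
M⁻¹ · (0, 3)ᵀ = (0, 2)ᵀ

p = (0, 2)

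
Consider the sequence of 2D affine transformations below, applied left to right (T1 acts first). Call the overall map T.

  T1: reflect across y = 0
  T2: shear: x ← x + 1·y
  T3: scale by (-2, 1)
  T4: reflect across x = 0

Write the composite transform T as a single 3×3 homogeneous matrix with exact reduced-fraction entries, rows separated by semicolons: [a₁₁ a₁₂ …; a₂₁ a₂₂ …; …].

T = [2 -2 0; 0 -1 0; 0 0 1]

T1 = [1 0 0; 0 -1 0; 0 0 1]
T2·T1 = [1 -1 0; 0 -1 0; 0 0 1]
T3·…·T1 = [-2 2 0; 0 -1 0; 0 0 1]
T4·…·T1 = [2 -2 0; 0 -1 0; 0 0 1]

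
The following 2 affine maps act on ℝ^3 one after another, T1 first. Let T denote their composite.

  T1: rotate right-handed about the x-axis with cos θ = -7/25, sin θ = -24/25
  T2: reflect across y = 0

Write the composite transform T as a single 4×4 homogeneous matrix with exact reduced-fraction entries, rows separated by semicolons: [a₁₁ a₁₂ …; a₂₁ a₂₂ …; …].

T = [1 0 0 0; 0 7/25 -24/25 0; 0 -24/25 -7/25 0; 0 0 0 1]

T1 = [1 0 0 0; 0 -7/25 24/25 0; 0 -24/25 -7/25 0; 0 0 0 1]
T2·T1 = [1 0 0 0; 0 7/25 -24/25 0; 0 -24/25 -7/25 0; 0 0 0 1]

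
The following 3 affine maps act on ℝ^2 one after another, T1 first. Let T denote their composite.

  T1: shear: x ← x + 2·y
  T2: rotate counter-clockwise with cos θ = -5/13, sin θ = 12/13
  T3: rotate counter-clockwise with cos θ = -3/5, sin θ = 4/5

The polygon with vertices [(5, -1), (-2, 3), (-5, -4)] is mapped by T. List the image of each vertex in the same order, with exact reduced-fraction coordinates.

T1 shear: x ← x + 2·y: (5, -1) → (3, -1); (-2, 3) → (4, 3); (-5, -4) → (-13, -4)
T2 rotate counter-clockwise with cos θ = -5/13, sin θ = 12/13: (3, -1) → (-3/13, 41/13); (4, 3) → (-56/13, 33/13); (-13, -4) → (113/13, -136/13)
T3 rotate counter-clockwise with cos θ = -3/5, sin θ = 4/5: (-3/13, 41/13) → (-31/13, -27/13); (-56/13, 33/13) → (36/65, -323/65); (113/13, -136/13) → (41/13, 172/13)

image vertices: (-31/13, -27/13), (36/65, -323/65), (41/13, 172/13)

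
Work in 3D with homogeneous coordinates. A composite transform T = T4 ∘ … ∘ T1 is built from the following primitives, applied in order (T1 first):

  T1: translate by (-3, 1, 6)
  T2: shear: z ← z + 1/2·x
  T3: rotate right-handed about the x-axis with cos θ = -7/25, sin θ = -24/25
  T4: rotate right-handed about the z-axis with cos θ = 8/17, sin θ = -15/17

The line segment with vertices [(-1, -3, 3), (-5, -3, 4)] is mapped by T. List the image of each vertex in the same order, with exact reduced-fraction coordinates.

T1 translate by (-3, 1, 6): (-1, -3, 3) → (-4, -2, 9); (-5, -3, 4) → (-8, -2, 10)
T2 shear: z ← z + 1/2·x: (-4, -2, 9) → (-4, -2, 7); (-8, -2, 10) → (-8, -2, 6)
T3 rotate right-handed about the x-axis with cos θ = -7/25, sin θ = -24/25: (-4, -2, 7) → (-4, 182/25, -1/25); (-8, -2, 6) → (-8, 158/25, 6/25)
T4 rotate right-handed about the z-axis with cos θ = 8/17, sin θ = -15/17: (-4, 182/25, -1/25) → (386/85, 2956/425, -1/25); (-8, 158/25, 6/25) → (154/85, 4264/425, 6/25)

image vertices: (386/85, 2956/425, -1/25), (154/85, 4264/425, 6/25)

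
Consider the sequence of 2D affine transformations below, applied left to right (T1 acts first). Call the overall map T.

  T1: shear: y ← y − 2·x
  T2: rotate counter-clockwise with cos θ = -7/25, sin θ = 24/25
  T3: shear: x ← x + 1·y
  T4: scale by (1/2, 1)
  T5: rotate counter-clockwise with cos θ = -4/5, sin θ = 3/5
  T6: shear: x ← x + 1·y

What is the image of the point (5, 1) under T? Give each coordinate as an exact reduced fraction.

T(p) = (-1463/125, -186/125)

T1 shear: y ← y − 2·x: (5, 1) → (5, -9)
T2 rotate counter-clockwise with cos θ = -7/25, sin θ = 24/25: (5, -9) → (181/25, 183/25)
T3 shear: x ← x + 1·y: (181/25, 183/25) → (364/25, 183/25)
T4 scale by (1/2, 1): (364/25, 183/25) → (182/25, 183/25)
T5 rotate counter-clockwise with cos θ = -4/5, sin θ = 3/5: (182/25, 183/25) → (-1277/125, -186/125)
T6 shear: x ← x + 1·y: (-1277/125, -186/125) → (-1463/125, -186/125)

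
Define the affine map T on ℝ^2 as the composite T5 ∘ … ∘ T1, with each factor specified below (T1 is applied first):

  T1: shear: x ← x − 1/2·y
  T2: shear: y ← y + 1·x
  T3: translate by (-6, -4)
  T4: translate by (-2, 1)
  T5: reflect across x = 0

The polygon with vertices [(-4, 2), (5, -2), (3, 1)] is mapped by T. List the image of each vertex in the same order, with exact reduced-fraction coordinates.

image vertices: (13, -6), (2, 1), (11/2, 1/2)

T1 shear: x ← x − 1/2·y: (-4, 2) → (-5, 2); (5, -2) → (6, -2); (3, 1) → (5/2, 1)
T2 shear: y ← y + 1·x: (-5, 2) → (-5, -3); (6, -2) → (6, 4); (5/2, 1) → (5/2, 7/2)
T3 translate by (-6, -4): (-5, -3) → (-11, -7); (6, 4) → (0, 0); (5/2, 7/2) → (-7/2, -1/2)
T4 translate by (-2, 1): (-11, -7) → (-13, -6); (0, 0) → (-2, 1); (-7/2, -1/2) → (-11/2, 1/2)
T5 reflect across x = 0: (-13, -6) → (13, -6); (-2, 1) → (2, 1); (-11/2, 1/2) → (11/2, 1/2)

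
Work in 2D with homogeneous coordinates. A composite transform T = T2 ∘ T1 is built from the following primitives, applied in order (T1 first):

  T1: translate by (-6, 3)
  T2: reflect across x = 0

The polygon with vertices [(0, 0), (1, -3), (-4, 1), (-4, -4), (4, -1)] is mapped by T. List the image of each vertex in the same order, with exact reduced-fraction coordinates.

image vertices: (6, 3), (5, 0), (10, 4), (10, -1), (2, 2)

T1 translate by (-6, 3): (0, 0) → (-6, 3); (1, -3) → (-5, 0); (-4, 1) → (-10, 4); (-4, -4) → (-10, -1); (4, -1) → (-2, 2)
T2 reflect across x = 0: (-6, 3) → (6, 3); (-5, 0) → (5, 0); (-10, 4) → (10, 4); (-10, -1) → (10, -1); (-2, 2) → (2, 2)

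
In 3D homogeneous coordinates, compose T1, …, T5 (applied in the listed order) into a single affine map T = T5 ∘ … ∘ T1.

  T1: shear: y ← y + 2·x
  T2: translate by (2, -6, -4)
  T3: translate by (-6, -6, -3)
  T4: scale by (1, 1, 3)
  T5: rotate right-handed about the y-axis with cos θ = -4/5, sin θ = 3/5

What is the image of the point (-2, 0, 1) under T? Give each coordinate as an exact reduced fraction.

T(p) = (-6, -16, 18)

T1 shear: y ← y + 2·x: (-2, 0, 1) → (-2, -4, 1)
T2 translate by (2, -6, -4): (-2, -4, 1) → (0, -10, -3)
T3 translate by (-6, -6, -3): (0, -10, -3) → (-6, -16, -6)
T4 scale by (1, 1, 3): (-6, -16, -6) → (-6, -16, -18)
T5 rotate right-handed about the y-axis with cos θ = -4/5, sin θ = 3/5: (-6, -16, -18) → (-6, -16, 18)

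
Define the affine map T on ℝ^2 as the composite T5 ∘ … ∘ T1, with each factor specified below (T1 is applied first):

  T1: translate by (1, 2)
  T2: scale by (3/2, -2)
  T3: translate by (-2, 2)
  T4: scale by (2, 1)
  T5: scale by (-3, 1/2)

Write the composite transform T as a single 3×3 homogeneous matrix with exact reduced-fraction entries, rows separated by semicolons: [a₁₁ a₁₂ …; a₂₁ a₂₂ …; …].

T = [-9 0 3; 0 -1 -1; 0 0 1]

T1 = [1 0 1; 0 1 2; 0 0 1]
T2·T1 = [3/2 0 3/2; 0 -2 -4; 0 0 1]
T3·…·T1 = [3/2 0 -1/2; 0 -2 -2; 0 0 1]
T4·…·T1 = [3 0 -1; 0 -2 -2; 0 0 1]
T5·…·T1 = [-9 0 3; 0 -1 -1; 0 0 1]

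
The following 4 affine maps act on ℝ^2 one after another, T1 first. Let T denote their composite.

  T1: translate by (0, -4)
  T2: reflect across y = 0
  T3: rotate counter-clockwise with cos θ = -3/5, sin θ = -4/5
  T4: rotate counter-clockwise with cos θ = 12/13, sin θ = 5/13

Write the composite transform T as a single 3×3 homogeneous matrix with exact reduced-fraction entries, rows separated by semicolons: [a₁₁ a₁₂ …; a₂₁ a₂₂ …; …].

T = [-16/65 -63/65 252/65; -63/65 16/65 -64/65; 0 0 1]

T1 = [1 0 0; 0 1 -4; 0 0 1]
T2·T1 = [1 0 0; 0 -1 4; 0 0 1]
T3·…·T1 = [-3/5 -4/5 16/5; -4/5 3/5 -12/5; 0 0 1]
T4·…·T1 = [-16/65 -63/65 252/65; -63/65 16/65 -64/65; 0 0 1]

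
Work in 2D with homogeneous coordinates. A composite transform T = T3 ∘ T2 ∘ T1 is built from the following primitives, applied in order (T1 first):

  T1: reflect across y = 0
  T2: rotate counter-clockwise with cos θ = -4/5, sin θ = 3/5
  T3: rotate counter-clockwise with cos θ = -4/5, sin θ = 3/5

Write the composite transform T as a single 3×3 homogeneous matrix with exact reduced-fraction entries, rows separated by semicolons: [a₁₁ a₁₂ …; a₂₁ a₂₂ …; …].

T1 = [1 0 0; 0 -1 0; 0 0 1]
T2·T1 = [-4/5 3/5 0; 3/5 4/5 0; 0 0 1]
T3·…·T1 = [7/25 -24/25 0; -24/25 -7/25 0; 0 0 1]

T = [7/25 -24/25 0; -24/25 -7/25 0; 0 0 1]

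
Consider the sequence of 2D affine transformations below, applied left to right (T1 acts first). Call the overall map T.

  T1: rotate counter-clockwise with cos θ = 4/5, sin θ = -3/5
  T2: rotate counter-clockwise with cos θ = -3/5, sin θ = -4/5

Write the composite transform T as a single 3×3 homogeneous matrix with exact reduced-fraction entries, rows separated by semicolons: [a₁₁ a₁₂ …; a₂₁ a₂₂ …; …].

T = [-24/25 7/25 0; -7/25 -24/25 0; 0 0 1]

T1 = [4/5 3/5 0; -3/5 4/5 0; 0 0 1]
T2·T1 = [-24/25 7/25 0; -7/25 -24/25 0; 0 0 1]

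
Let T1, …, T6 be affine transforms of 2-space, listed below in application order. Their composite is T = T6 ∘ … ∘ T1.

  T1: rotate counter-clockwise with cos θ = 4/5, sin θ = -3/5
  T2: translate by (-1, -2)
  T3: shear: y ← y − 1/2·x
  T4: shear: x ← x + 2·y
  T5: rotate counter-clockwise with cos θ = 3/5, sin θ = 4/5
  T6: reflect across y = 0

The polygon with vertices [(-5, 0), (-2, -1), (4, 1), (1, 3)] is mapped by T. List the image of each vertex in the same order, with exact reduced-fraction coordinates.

image vertices: (-8/5, -37/10), (-48/25, 64/25), (-8/25, 219/25), (14/25, 23/25)

T1 rotate counter-clockwise with cos θ = 4/5, sin θ = -3/5: (-5, 0) → (-4, 3); (-2, -1) → (-11/5, 2/5); (4, 1) → (19/5, -8/5); (1, 3) → (13/5, 9/5)
T2 translate by (-1, -2): (-4, 3) → (-5, 1); (-11/5, 2/5) → (-16/5, -8/5); (19/5, -8/5) → (14/5, -18/5); (13/5, 9/5) → (8/5, -1/5)
T3 shear: y ← y − 1/2·x: (-5, 1) → (-5, 7/2); (-16/5, -8/5) → (-16/5, 0); (14/5, -18/5) → (14/5, -5); (8/5, -1/5) → (8/5, -1)
T4 shear: x ← x + 2·y: (-5, 7/2) → (2, 7/2); (-16/5, 0) → (-16/5, 0); (14/5, -5) → (-36/5, -5); (8/5, -1) → (-2/5, -1)
T5 rotate counter-clockwise with cos θ = 3/5, sin θ = 4/5: (2, 7/2) → (-8/5, 37/10); (-16/5, 0) → (-48/25, -64/25); (-36/5, -5) → (-8/25, -219/25); (-2/5, -1) → (14/25, -23/25)
T6 reflect across y = 0: (-8/5, 37/10) → (-8/5, -37/10); (-48/25, -64/25) → (-48/25, 64/25); (-8/25, -219/25) → (-8/25, 219/25); (14/25, -23/25) → (14/25, 23/25)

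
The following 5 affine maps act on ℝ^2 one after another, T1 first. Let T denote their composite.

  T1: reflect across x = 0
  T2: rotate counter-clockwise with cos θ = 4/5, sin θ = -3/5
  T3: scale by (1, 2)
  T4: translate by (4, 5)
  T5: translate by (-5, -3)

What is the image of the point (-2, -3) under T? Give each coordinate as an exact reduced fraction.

T(p) = (-6/5, -26/5)

T1 reflect across x = 0: (-2, -3) → (2, -3)
T2 rotate counter-clockwise with cos θ = 4/5, sin θ = -3/5: (2, -3) → (-1/5, -18/5)
T3 scale by (1, 2): (-1/5, -18/5) → (-1/5, -36/5)
T4 translate by (4, 5): (-1/5, -36/5) → (19/5, -11/5)
T5 translate by (-5, -3): (19/5, -11/5) → (-6/5, -26/5)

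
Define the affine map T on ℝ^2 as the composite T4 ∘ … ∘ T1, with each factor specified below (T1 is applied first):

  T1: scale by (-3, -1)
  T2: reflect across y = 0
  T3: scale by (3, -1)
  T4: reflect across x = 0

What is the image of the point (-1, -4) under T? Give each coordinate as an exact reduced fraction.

T1 scale by (-3, -1): (-1, -4) → (3, 4)
T2 reflect across y = 0: (3, 4) → (3, -4)
T3 scale by (3, -1): (3, -4) → (9, 4)
T4 reflect across x = 0: (9, 4) → (-9, 4)

T(p) = (-9, 4)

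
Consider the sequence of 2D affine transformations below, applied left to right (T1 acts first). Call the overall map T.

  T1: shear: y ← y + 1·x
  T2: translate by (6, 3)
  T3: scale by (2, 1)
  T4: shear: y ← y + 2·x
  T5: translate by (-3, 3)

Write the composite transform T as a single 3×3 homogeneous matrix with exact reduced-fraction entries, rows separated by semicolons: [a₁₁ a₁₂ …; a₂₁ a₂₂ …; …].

T1 = [1 0 0; 1 1 0; 0 0 1]
T2·T1 = [1 0 6; 1 1 3; 0 0 1]
T3·…·T1 = [2 0 12; 1 1 3; 0 0 1]
T4·…·T1 = [2 0 12; 5 1 27; 0 0 1]
T5·…·T1 = [2 0 9; 5 1 30; 0 0 1]

T = [2 0 9; 5 1 30; 0 0 1]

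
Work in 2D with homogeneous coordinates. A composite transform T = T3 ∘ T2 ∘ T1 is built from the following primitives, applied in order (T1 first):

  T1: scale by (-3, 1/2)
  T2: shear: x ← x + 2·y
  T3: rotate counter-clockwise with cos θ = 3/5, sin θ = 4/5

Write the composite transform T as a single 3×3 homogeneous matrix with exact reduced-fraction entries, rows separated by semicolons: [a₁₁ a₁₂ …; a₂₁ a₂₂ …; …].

T1 = [-3 0 0; 0 1/2 0; 0 0 1]
T2·T1 = [-3 1 0; 0 1/2 0; 0 0 1]
T3·…·T1 = [-9/5 1/5 0; -12/5 11/10 0; 0 0 1]

T = [-9/5 1/5 0; -12/5 11/10 0; 0 0 1]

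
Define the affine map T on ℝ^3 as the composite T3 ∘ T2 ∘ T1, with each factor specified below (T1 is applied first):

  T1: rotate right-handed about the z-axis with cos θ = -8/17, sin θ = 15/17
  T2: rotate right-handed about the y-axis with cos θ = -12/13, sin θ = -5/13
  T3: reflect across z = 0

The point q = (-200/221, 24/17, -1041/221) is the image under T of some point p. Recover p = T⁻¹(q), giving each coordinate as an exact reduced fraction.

p = (0, -3, -4)

T1 = [-8/17 -15/17 0 0; 15/17 -8/17 0 0; 0 0 1 0; 0 0 0 1]
T2·T1 = [96/221 180/221 -5/13 0; 15/17 -8/17 0 0; -40/221 -75/221 -12/13 0; 0 0 0 1]
T3·…·T1 = [96/221 180/221 -5/13 0; 15/17 -8/17 0 0; 40/221 75/221 12/13 0; 0 0 0 1]
det M = -1; M⁻¹ = [96/221 15/17 40/221 0; 180/221 -8/17 75/221 0; -5/13 0 12/13 0; 0 0 0 1]
M⁻¹ · (-200/221, 24/17, -1041/221)ᵀ = (0, -3, -4)ᵀ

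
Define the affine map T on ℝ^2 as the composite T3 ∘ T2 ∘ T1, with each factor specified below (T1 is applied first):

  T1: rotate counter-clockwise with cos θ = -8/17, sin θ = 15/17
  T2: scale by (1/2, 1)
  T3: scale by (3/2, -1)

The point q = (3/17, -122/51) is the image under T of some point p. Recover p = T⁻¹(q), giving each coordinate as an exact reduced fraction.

T1 = [-8/17 -15/17 0; 15/17 -8/17 0; 0 0 1]
T2·T1 = [-4/17 -15/34 0; 15/17 -8/17 0; 0 0 1]
T3·…·T1 = [-6/17 -45/68 0; -15/17 8/17 0; 0 0 1]
det M = -3/4; M⁻¹ = [-32/51 -15/17 0; -20/17 8/17 0; 0 0 1]
M⁻¹ · (3/17, -122/51)ᵀ = (2, -4/3)ᵀ

p = (2, -4/3)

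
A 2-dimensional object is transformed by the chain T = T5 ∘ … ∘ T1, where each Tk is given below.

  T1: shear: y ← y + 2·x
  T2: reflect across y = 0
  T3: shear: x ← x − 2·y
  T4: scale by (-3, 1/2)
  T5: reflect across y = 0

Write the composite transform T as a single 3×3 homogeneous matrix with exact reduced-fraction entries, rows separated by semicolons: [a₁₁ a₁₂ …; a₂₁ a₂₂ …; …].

T1 = [1 0 0; 2 1 0; 0 0 1]
T2·T1 = [1 0 0; -2 -1 0; 0 0 1]
T3·…·T1 = [5 2 0; -2 -1 0; 0 0 1]
T4·…·T1 = [-15 -6 0; -1 -1/2 0; 0 0 1]
T5·…·T1 = [-15 -6 0; 1 1/2 0; 0 0 1]

T = [-15 -6 0; 1 1/2 0; 0 0 1]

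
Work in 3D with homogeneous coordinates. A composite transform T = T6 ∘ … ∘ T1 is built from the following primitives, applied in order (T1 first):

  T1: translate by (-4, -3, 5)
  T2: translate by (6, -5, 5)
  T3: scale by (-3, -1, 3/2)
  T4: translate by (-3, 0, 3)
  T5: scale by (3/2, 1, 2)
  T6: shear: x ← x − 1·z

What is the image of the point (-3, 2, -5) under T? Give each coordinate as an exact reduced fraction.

T(p) = (-21, 6, 21)

T1 translate by (-4, -3, 5): (-3, 2, -5) → (-7, -1, 0)
T2 translate by (6, -5, 5): (-7, -1, 0) → (-1, -6, 5)
T3 scale by (-3, -1, 3/2): (-1, -6, 5) → (3, 6, 15/2)
T4 translate by (-3, 0, 3): (3, 6, 15/2) → (0, 6, 21/2)
T5 scale by (3/2, 1, 2): (0, 6, 21/2) → (0, 6, 21)
T6 shear: x ← x − 1·z: (0, 6, 21) → (-21, 6, 21)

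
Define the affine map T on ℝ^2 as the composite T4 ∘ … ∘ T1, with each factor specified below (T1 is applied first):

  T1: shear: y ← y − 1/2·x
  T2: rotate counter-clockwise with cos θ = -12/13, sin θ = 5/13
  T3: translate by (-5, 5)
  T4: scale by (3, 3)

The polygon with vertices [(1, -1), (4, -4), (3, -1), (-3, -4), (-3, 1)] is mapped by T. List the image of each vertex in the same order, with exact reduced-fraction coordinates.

T1 shear: y ← y − 1/2·x: (1, -1) → (1, -3/2); (4, -4) → (4, -6); (3, -1) → (3, -5/2); (-3, -4) → (-3, -5/2); (-3, 1) → (-3, 5/2)
T2 rotate counter-clockwise with cos θ = -12/13, sin θ = 5/13: (1, -3/2) → (-9/26, 23/13); (4, -6) → (-18/13, 92/13); (3, -5/2) → (-47/26, 45/13); (-3, -5/2) → (97/26, 15/13); (-3, 5/2) → (47/26, -45/13)
T3 translate by (-5, 5): (-9/26, 23/13) → (-139/26, 88/13); (-18/13, 92/13) → (-83/13, 157/13); (-47/26, 45/13) → (-177/26, 110/13); (97/26, 15/13) → (-33/26, 80/13); (47/26, -45/13) → (-83/26, 20/13)
T4 scale by (3, 3): (-139/26, 88/13) → (-417/26, 264/13); (-83/13, 157/13) → (-249/13, 471/13); (-177/26, 110/13) → (-531/26, 330/13); (-33/26, 80/13) → (-99/26, 240/13); (-83/26, 20/13) → (-249/26, 60/13)

image vertices: (-417/26, 264/13), (-249/13, 471/13), (-531/26, 330/13), (-99/26, 240/13), (-249/26, 60/13)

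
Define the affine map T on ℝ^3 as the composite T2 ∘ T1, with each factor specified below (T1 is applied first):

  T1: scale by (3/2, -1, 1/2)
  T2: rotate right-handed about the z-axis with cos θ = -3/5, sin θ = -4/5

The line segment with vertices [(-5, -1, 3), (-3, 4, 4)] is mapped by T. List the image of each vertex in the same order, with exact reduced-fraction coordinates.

T1 scale by (3/2, -1, 1/2): (-5, -1, 3) → (-15/2, 1, 3/2); (-3, 4, 4) → (-9/2, -4, 2)
T2 rotate right-handed about the z-axis with cos θ = -3/5, sin θ = -4/5: (-15/2, 1, 3/2) → (53/10, 27/5, 3/2); (-9/2, -4, 2) → (-1/2, 6, 2)

image vertices: (53/10, 27/5, 3/2), (-1/2, 6, 2)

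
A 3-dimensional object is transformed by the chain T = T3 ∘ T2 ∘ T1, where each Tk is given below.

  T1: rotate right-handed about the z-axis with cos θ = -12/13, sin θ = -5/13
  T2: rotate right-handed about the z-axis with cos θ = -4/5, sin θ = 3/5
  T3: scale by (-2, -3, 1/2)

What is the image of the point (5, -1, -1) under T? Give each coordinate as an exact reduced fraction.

T(p) = (-46/5, 33/5, -1/2)

T1 rotate right-handed about the z-axis with cos θ = -12/13, sin θ = -5/13: (5, -1, -1) → (-5, -1, -1)
T2 rotate right-handed about the z-axis with cos θ = -4/5, sin θ = 3/5: (-5, -1, -1) → (23/5, -11/5, -1)
T3 scale by (-2, -3, 1/2): (23/5, -11/5, -1) → (-46/5, 33/5, -1/2)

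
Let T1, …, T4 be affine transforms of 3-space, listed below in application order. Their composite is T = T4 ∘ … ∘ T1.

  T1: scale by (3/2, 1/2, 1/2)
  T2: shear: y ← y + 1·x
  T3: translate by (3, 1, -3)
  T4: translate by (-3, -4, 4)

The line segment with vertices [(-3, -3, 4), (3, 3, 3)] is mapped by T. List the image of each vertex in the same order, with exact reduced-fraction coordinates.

T1 scale by (3/2, 1/2, 1/2): (-3, -3, 4) → (-9/2, -3/2, 2); (3, 3, 3) → (9/2, 3/2, 3/2)
T2 shear: y ← y + 1·x: (-9/2, -3/2, 2) → (-9/2, -6, 2); (9/2, 3/2, 3/2) → (9/2, 6, 3/2)
T3 translate by (3, 1, -3): (-9/2, -6, 2) → (-3/2, -5, -1); (9/2, 6, 3/2) → (15/2, 7, -3/2)
T4 translate by (-3, -4, 4): (-3/2, -5, -1) → (-9/2, -9, 3); (15/2, 7, -3/2) → (9/2, 3, 5/2)

image vertices: (-9/2, -9, 3), (9/2, 3, 5/2)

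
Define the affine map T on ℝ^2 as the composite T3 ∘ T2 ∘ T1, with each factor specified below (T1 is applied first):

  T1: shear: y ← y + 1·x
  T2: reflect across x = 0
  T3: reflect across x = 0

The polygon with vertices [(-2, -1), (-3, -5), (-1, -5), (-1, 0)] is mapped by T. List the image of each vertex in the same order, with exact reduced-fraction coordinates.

T1 shear: y ← y + 1·x: (-2, -1) → (-2, -3); (-3, -5) → (-3, -8); (-1, -5) → (-1, -6); (-1, 0) → (-1, -1)
T2 reflect across x = 0: (-2, -3) → (2, -3); (-3, -8) → (3, -8); (-1, -6) → (1, -6); (-1, -1) → (1, -1)
T3 reflect across x = 0: (2, -3) → (-2, -3); (3, -8) → (-3, -8); (1, -6) → (-1, -6); (1, -1) → (-1, -1)

image vertices: (-2, -3), (-3, -8), (-1, -6), (-1, -1)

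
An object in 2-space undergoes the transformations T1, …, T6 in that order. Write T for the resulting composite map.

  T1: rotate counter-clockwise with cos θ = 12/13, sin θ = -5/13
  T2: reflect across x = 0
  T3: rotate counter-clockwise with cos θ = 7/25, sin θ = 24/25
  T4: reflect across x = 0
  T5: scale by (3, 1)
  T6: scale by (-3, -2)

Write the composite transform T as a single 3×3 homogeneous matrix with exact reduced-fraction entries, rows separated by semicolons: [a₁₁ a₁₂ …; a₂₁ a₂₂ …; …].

T1 = [12/13 5/13 0; -5/13 12/13 0; 0 0 1]
T2·T1 = [-12/13 -5/13 0; -5/13 12/13 0; 0 0 1]
T3·…·T1 = [36/325 -323/325 0; -323/325 -36/325 0; 0 0 1]
T4·…·T1 = [-36/325 323/325 0; -323/325 -36/325 0; 0 0 1]
T5·…·T1 = [-108/325 969/325 0; -323/325 -36/325 0; 0 0 1]
T6·…·T1 = [324/325 -2907/325 0; 646/325 72/325 0; 0 0 1]

T = [324/325 -2907/325 0; 646/325 72/325 0; 0 0 1]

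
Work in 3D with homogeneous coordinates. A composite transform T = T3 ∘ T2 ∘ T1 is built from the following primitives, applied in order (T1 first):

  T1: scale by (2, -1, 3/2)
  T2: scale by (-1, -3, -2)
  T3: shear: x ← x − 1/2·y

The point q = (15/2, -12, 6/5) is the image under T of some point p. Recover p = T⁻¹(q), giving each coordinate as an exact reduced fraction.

T1 = [2 0 0 0; 0 -1 0 0; 0 0 3/2 0; 0 0 0 1]
T2·T1 = [-2 0 0 0; 0 3 0 0; 0 0 -3 0; 0 0 0 1]
T3·…·T1 = [-2 -3/2 0 0; 0 3 0 0; 0 0 -3 0; 0 0 0 1]
det M = 18; M⁻¹ = [-1/2 -1/4 0 0; 0 1/3 0 0; 0 0 -1/3 0; 0 0 0 1]
M⁻¹ · (15/2, -12, 6/5)ᵀ = (-3/4, -4, -2/5)ᵀ

p = (-3/4, -4, -2/5)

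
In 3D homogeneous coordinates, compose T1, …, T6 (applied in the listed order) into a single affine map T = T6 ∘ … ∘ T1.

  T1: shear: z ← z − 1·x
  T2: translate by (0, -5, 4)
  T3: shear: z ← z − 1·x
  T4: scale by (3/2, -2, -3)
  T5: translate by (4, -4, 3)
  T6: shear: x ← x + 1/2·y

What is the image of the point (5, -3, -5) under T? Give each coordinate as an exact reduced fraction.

T(p) = (35/2, 12, 36)

T1 shear: z ← z − 1·x: (5, -3, -5) → (5, -3, -10)
T2 translate by (0, -5, 4): (5, -3, -10) → (5, -8, -6)
T3 shear: z ← z − 1·x: (5, -8, -6) → (5, -8, -11)
T4 scale by (3/2, -2, -3): (5, -8, -11) → (15/2, 16, 33)
T5 translate by (4, -4, 3): (15/2, 16, 33) → (23/2, 12, 36)
T6 shear: x ← x + 1/2·y: (23/2, 12, 36) → (35/2, 12, 36)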